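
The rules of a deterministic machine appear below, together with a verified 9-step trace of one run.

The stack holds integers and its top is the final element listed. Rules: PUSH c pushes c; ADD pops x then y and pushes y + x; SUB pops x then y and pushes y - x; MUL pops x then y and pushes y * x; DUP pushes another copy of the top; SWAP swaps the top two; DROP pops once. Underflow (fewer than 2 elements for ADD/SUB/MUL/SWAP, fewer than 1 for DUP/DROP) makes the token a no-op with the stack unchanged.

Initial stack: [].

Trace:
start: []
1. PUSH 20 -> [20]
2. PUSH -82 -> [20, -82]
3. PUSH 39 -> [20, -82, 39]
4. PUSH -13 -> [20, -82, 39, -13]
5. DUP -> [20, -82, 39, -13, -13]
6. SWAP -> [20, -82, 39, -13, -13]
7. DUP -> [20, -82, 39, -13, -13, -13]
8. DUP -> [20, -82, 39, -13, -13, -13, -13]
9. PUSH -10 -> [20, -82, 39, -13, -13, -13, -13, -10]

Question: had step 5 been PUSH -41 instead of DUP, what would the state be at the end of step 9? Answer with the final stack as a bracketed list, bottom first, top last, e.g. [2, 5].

(re-executing from step 5 with the substitution; state before step 5: [20, -82, 39, -13])
5. PUSH -41 -> [20, -82, 39, -13, -41]
6. SWAP -> [20, -82, 39, -41, -13]
7. DUP -> [20, -82, 39, -41, -13, -13]
8. DUP -> [20, -82, 39, -41, -13, -13, -13]
9. PUSH -10 -> [20, -82, 39, -41, -13, -13, -13, -10]

[20, -82, 39, -41, -13, -13, -13, -10]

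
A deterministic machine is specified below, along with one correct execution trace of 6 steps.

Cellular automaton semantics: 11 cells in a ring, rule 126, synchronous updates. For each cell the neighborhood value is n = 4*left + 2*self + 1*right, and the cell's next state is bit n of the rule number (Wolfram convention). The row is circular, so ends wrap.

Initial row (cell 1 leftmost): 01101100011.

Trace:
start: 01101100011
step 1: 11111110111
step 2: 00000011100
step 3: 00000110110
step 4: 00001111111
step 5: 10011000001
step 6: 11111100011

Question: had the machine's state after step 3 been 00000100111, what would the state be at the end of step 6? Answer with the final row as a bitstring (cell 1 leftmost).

01111101100

state after step 3 := 00000100111
step 4: 10001111101
step 5: 11011000111
step 6: 01111101100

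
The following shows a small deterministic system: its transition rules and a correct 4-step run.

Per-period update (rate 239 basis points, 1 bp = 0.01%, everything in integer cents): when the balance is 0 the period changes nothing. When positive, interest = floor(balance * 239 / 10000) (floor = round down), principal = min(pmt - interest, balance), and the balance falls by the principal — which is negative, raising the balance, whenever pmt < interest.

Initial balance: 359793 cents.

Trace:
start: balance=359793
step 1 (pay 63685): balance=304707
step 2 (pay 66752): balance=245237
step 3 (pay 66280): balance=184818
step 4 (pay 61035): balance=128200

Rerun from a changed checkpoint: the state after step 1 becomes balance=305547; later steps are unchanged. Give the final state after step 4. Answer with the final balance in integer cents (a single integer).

129101

state after step 1 := balance=305547
step 2 (pay 66752): balance=246097
step 3 (pay 66280): balance=185698
step 4 (pay 61035): balance=129101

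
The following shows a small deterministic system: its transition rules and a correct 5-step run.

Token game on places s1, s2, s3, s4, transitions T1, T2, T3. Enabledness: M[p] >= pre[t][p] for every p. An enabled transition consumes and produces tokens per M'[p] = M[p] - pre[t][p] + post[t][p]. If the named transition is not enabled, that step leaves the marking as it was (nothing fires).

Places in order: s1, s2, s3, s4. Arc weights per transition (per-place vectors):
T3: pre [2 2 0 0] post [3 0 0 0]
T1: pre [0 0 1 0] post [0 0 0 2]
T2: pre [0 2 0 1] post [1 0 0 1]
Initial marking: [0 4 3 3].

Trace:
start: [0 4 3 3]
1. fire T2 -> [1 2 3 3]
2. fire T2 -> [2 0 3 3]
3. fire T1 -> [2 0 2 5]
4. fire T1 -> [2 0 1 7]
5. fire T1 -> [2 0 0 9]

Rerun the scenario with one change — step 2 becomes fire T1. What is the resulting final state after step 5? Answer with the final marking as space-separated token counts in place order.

(re-executing from step 2 with the substitution; state before step 2: [1 2 3 3])
2. fire T1 -> [1 2 2 5]
3. fire T1 -> [1 2 1 7]
4. fire T1 -> [1 2 0 9]
5. fire T1 -> [1 2 0 9]

1 2 0 9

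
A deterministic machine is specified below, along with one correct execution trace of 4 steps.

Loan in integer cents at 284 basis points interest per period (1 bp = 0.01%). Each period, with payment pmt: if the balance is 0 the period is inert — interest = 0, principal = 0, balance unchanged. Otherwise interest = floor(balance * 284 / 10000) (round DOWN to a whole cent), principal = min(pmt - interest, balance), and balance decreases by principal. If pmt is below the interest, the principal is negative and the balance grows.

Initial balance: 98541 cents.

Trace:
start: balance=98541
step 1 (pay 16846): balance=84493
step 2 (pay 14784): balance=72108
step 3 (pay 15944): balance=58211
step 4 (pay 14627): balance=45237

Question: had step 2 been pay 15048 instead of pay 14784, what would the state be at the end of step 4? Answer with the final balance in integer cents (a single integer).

(re-executing from step 2 with the substitution; state before step 2: balance=84493)
step 2 (pay 15048): balance=71844
step 3 (pay 15944): balance=57940
step 4 (pay 14627): balance=44958

44958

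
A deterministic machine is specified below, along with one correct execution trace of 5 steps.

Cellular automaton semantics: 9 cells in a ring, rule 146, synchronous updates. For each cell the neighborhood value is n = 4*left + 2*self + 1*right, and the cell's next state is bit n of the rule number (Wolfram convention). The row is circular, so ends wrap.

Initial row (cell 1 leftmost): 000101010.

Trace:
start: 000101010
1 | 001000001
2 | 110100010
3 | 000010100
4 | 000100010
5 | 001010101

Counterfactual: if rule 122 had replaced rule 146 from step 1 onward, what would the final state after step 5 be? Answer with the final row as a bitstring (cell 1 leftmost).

111110111

(re-executing steps 1..5 under rule 122; state before step 1: 000101010)
1 | 001010101
2 | 110101010
3 | 111010101
4 | 001101011
5 | 111110111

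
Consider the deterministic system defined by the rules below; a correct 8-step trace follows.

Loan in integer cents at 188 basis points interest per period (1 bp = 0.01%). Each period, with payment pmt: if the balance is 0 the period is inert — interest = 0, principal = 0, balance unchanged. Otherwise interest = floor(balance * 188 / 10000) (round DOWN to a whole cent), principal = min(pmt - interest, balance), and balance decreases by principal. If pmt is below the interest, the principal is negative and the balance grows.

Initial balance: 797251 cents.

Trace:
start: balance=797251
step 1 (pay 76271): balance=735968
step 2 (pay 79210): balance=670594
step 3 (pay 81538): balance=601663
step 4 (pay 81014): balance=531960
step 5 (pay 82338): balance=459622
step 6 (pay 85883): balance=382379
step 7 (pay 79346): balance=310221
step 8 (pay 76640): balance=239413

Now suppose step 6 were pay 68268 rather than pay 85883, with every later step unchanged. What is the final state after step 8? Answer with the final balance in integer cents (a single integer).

(re-executing from step 6 with the substitution; state before step 6: balance=459622)
step 6 (pay 68268): balance=399994
step 7 (pay 79346): balance=328167
step 8 (pay 76640): balance=257696

257696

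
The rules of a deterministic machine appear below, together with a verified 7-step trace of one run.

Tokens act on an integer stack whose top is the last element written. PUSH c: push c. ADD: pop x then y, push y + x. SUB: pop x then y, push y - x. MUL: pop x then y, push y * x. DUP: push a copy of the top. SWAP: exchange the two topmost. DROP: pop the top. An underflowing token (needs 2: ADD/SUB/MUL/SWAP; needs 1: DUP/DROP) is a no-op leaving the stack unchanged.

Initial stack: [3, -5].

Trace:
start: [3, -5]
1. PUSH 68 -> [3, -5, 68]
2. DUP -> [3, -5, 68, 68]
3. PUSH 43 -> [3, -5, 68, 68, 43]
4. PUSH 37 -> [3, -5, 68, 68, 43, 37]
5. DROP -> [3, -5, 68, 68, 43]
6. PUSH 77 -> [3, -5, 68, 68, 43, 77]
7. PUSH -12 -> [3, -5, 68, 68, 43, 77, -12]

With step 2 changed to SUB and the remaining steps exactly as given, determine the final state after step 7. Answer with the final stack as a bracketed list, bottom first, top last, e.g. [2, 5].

[3, -73, 43, 77, -12]

(re-executing from step 2 with the substitution; state before step 2: [3, -5, 68])
2. SUB -> [3, -73]
3. PUSH 43 -> [3, -73, 43]
4. PUSH 37 -> [3, -73, 43, 37]
5. DROP -> [3, -73, 43]
6. PUSH 77 -> [3, -73, 43, 77]
7. PUSH -12 -> [3, -73, 43, 77, -12]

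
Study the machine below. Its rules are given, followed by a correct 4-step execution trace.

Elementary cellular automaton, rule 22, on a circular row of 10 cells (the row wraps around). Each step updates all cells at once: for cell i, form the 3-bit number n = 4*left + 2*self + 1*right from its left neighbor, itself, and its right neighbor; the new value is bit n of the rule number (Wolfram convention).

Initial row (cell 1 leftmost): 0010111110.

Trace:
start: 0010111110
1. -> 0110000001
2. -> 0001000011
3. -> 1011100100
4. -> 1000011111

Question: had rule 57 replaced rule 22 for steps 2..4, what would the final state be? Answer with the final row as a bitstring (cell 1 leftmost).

0110111001

(re-executing steps 2..4 under rule 57; state before step 2: 0110000001)
2. -> 1101111100
3. -> 1011000010
4. -> 0110111001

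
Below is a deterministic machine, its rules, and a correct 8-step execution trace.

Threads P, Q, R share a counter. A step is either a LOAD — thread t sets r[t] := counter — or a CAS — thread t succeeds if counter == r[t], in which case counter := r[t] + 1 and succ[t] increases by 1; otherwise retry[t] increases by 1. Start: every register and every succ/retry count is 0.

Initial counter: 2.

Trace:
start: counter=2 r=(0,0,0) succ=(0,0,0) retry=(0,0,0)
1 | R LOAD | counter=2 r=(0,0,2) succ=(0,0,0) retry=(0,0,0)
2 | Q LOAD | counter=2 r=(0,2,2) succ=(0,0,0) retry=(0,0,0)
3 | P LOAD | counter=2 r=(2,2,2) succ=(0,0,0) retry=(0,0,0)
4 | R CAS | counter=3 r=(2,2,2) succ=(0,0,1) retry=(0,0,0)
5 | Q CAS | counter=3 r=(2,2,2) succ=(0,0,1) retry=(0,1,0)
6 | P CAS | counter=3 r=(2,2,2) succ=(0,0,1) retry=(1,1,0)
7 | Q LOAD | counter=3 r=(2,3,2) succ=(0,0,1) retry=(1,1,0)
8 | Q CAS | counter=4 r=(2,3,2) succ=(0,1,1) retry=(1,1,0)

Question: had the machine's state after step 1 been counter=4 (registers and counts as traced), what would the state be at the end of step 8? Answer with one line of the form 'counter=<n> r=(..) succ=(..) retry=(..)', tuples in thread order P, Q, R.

state after step 1 := counter=4 r=(0,0,2) succ=(0,0,0) retry=(0,0,0)
2 | Q LOAD | counter=4 r=(0,4,2) succ=(0,0,0) retry=(0,0,0)
3 | P LOAD | counter=4 r=(4,4,2) succ=(0,0,0) retry=(0,0,0)
4 | R CAS | counter=4 r=(4,4,2) succ=(0,0,0) retry=(0,0,1)
5 | Q CAS | counter=5 r=(4,4,2) succ=(0,1,0) retry=(0,0,1)
6 | P CAS | counter=5 r=(4,4,2) succ=(0,1,0) retry=(1,0,1)
7 | Q LOAD | counter=5 r=(4,5,2) succ=(0,1,0) retry=(1,0,1)
8 | Q CAS | counter=6 r=(4,5,2) succ=(0,2,0) retry=(1,0,1)

counter=6 r=(4,5,2) succ=(0,2,0) retry=(1,0,1)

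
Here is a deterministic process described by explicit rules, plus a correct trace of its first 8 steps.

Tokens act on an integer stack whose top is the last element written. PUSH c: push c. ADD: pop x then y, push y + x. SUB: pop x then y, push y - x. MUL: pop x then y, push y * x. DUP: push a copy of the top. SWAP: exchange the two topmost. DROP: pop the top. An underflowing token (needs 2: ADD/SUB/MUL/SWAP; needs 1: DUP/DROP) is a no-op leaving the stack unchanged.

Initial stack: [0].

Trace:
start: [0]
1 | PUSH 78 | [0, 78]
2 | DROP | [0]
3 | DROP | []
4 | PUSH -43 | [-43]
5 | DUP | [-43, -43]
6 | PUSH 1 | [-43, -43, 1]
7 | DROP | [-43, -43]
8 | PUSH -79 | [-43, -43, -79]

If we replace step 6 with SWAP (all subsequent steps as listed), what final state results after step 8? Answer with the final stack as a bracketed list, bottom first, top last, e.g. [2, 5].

[-43, -79]

(re-executing from step 6 with the substitution; state before step 6: [-43, -43])
6 | SWAP | [-43, -43]
7 | DROP | [-43]
8 | PUSH -79 | [-43, -79]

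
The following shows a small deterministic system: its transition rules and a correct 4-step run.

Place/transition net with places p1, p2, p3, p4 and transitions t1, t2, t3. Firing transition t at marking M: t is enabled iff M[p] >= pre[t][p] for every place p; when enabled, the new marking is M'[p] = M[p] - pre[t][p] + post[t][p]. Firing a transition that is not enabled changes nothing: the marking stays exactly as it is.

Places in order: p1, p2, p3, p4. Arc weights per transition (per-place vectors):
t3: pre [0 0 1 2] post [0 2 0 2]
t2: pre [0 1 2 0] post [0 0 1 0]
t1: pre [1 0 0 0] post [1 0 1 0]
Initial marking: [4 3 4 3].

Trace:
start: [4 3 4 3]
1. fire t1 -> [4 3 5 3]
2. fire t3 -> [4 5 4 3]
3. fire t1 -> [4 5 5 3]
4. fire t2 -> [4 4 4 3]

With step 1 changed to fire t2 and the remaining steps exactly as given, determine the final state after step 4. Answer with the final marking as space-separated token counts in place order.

4 3 2 3

(re-executing from step 1 with the substitution; state before step 1: [4 3 4 3])
1. fire t2 -> [4 2 3 3]
2. fire t3 -> [4 4 2 3]
3. fire t1 -> [4 4 3 3]
4. fire t2 -> [4 3 2 3]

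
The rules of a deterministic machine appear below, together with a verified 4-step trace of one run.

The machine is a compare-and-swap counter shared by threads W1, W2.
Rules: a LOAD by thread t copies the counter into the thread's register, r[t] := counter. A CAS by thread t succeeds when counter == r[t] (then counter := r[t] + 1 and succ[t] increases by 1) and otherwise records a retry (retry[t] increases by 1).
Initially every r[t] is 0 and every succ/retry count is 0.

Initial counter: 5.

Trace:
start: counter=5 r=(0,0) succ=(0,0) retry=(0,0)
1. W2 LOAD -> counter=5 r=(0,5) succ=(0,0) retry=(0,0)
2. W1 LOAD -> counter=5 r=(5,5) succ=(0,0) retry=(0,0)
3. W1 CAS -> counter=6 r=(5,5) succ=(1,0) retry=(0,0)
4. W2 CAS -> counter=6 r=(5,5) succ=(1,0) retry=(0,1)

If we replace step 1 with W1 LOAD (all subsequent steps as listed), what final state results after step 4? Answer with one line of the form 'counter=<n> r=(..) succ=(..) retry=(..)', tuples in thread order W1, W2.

counter=6 r=(5,0) succ=(1,0) retry=(0,1)

(re-executing from step 1 with the substitution; state before step 1: counter=5 r=(0,0) succ=(0,0) retry=(0,0))
1. W1 LOAD -> counter=5 r=(5,0) succ=(0,0) retry=(0,0)
2. W1 LOAD -> counter=5 r=(5,0) succ=(0,0) retry=(0,0)
3. W1 CAS -> counter=6 r=(5,0) succ=(1,0) retry=(0,0)
4. W2 CAS -> counter=6 r=(5,0) succ=(1,0) retry=(0,1)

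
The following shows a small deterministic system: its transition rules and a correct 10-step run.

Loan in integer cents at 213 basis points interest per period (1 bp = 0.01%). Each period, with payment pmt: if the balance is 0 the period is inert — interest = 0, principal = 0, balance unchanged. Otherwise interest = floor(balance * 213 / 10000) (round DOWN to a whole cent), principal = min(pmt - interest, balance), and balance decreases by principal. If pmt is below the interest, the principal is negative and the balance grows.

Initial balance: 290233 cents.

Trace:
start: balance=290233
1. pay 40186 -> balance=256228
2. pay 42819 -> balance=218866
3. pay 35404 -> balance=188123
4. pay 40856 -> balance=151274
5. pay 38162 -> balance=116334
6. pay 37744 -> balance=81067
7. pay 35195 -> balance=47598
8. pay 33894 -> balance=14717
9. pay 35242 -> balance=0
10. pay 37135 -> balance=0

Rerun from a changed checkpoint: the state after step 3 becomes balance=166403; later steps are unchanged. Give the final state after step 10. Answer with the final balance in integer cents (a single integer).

0

state after step 3 := balance=166403
4. pay 40856 -> balance=129091
5. pay 38162 -> balance=93678
6. pay 37744 -> balance=57929
7. pay 35195 -> balance=23967
8. pay 33894 -> balance=0
9. pay 35242 -> balance=0
10. pay 37135 -> balance=0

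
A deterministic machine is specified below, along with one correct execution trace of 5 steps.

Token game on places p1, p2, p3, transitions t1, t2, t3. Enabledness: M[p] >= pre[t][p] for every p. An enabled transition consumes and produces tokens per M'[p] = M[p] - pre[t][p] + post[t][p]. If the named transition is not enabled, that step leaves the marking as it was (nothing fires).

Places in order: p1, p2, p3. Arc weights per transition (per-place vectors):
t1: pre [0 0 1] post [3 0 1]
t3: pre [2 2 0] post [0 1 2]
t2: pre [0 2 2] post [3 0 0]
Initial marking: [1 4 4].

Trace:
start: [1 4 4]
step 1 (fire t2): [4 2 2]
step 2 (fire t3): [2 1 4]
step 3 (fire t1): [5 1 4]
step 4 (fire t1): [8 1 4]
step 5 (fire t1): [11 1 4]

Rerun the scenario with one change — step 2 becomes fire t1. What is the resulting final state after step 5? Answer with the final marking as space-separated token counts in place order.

(re-executing from step 2 with the substitution; state before step 2: [4 2 2])
step 2 (fire t1): [7 2 2]
step 3 (fire t1): [10 2 2]
step 4 (fire t1): [13 2 2]
step 5 (fire t1): [16 2 2]

16 2 2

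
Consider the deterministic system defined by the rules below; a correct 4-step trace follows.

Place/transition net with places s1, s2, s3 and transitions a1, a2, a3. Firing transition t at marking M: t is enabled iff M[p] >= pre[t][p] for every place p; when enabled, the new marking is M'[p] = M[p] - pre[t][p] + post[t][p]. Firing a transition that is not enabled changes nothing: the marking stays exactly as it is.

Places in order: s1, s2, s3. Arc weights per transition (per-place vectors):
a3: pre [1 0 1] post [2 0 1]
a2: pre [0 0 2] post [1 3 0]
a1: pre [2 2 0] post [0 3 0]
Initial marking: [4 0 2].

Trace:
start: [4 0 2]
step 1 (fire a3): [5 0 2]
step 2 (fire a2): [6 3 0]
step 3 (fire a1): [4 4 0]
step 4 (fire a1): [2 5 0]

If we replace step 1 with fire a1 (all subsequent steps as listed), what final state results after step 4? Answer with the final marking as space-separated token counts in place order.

1 5 0

(re-executing from step 1 with the substitution; state before step 1: [4 0 2])
step 1 (fire a1): [4 0 2]
step 2 (fire a2): [5 3 0]
step 3 (fire a1): [3 4 0]
step 4 (fire a1): [1 5 0]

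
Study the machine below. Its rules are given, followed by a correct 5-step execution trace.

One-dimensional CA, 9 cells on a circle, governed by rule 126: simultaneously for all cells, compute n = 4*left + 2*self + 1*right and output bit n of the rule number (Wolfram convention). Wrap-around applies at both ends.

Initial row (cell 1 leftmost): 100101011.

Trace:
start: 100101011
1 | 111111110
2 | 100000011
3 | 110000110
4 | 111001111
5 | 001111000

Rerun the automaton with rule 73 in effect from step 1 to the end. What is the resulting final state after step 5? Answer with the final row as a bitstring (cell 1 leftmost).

001111000

(re-executing steps 1..5 under rule 73; state before step 1: 100101011)
1 | 100000010
2 | 001111000
3 | 101001011
4 | 100000010
5 | 001111000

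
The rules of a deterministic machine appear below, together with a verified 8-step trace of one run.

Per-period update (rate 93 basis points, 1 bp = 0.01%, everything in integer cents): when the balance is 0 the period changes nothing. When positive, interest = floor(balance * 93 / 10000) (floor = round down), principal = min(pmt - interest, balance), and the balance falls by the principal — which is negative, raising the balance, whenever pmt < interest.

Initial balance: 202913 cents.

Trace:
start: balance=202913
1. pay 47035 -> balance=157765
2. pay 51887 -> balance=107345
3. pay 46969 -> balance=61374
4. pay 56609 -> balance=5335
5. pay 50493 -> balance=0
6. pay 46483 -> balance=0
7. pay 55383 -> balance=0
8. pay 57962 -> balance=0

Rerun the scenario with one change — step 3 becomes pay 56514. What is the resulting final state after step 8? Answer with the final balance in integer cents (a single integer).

(re-executing from step 3 with the substitution; state before step 3: balance=107345)
3. pay 56514 -> balance=51829
4. pay 56609 -> balance=0
5. pay 50493 -> balance=0
6. pay 46483 -> balance=0
7. pay 55383 -> balance=0
8. pay 57962 -> balance=0

0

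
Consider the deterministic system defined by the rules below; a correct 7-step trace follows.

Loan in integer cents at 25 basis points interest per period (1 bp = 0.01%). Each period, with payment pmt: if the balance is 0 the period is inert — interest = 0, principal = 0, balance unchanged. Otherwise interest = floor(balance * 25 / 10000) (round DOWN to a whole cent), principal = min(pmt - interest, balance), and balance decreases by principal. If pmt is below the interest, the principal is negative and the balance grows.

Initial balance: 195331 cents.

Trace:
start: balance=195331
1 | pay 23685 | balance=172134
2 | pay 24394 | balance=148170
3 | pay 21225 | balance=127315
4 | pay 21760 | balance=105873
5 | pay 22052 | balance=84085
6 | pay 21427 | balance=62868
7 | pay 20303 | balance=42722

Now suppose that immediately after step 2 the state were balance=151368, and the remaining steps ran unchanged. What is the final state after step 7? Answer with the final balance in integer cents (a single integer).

state after step 2 := balance=151368
3 | pay 21225 | balance=130521
4 | pay 21760 | balance=109087
5 | pay 22052 | balance=87307
6 | pay 21427 | balance=66098
7 | pay 20303 | balance=45960

45960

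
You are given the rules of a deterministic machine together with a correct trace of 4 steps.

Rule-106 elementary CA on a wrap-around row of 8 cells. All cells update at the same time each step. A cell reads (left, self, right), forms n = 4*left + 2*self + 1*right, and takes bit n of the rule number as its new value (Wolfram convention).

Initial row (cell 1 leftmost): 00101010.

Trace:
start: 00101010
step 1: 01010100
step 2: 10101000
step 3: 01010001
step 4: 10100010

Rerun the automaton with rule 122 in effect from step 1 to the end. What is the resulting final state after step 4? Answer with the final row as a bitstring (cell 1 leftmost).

10101010

(re-executing steps 1..4 under rule 122; state before step 1: 00101010)
step 1: 01010101
step 2: 10101010
step 3: 01010101
step 4: 10101010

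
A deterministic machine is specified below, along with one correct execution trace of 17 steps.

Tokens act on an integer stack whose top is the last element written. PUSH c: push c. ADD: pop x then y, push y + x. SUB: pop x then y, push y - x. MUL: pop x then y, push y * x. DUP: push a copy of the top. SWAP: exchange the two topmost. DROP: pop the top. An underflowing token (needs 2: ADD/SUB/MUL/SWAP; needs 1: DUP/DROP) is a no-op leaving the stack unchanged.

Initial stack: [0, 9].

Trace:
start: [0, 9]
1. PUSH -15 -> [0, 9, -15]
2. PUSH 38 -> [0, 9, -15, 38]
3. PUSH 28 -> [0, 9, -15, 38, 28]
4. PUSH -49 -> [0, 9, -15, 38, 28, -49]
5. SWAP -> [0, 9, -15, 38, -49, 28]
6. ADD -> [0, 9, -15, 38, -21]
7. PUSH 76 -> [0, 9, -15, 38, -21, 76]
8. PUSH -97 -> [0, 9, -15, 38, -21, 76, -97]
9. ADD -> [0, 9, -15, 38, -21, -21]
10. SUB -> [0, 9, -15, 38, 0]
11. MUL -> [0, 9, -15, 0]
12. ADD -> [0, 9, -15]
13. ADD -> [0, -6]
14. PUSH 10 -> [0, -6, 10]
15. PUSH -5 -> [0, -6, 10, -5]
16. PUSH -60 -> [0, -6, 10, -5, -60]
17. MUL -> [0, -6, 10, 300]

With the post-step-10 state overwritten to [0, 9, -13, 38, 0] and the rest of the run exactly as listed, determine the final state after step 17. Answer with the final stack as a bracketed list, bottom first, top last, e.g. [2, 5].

state after step 10 := [0, 9, -13, 38, 0]
11. MUL -> [0, 9, -13, 0]
12. ADD -> [0, 9, -13]
13. ADD -> [0, -4]
14. PUSH 10 -> [0, -4, 10]
15. PUSH -5 -> [0, -4, 10, -5]
16. PUSH -60 -> [0, -4, 10, -5, -60]
17. MUL -> [0, -4, 10, 300]

[0, -4, 10, 300]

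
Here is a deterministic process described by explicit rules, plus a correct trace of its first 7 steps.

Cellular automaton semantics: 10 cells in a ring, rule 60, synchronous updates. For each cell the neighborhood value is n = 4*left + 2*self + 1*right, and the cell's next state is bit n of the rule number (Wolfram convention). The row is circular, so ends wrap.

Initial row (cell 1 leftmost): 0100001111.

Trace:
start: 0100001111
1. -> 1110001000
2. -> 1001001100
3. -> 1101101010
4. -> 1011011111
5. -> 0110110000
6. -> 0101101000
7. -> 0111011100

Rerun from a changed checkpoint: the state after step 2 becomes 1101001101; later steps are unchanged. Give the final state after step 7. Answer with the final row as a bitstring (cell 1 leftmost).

1000100101

state after step 2 := 1101001101
3. -> 0011101011
4. -> 1010011110
5. -> 1111010001
6. -> 0000111001
7. -> 1000100101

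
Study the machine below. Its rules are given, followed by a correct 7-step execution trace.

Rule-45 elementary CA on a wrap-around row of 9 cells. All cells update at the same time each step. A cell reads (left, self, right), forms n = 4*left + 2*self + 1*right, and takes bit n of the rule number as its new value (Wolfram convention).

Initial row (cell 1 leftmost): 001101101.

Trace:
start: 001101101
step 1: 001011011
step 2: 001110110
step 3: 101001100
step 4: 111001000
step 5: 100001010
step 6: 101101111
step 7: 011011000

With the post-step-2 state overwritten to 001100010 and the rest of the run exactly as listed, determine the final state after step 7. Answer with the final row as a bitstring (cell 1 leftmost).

state after step 2 := 001100010
step 3: 101001010
step 4: 111001111
step 5: 000001000
step 6: 111101011
step 7: 000011110

000011110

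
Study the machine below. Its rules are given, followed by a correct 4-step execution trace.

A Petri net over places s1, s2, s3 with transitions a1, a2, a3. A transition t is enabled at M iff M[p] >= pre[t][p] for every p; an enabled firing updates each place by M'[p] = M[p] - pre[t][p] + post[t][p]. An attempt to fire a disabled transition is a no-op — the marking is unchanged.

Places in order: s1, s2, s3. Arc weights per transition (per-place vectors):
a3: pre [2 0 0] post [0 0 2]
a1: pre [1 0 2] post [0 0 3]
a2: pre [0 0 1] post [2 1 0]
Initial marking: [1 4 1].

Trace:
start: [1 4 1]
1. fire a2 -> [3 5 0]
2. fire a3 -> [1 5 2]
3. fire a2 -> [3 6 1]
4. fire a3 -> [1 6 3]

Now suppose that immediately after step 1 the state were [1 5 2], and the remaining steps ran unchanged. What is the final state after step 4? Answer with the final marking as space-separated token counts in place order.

1 6 3

state after step 1 := [1 5 2]
2. fire a3 -> [1 5 2]
3. fire a2 -> [3 6 1]
4. fire a3 -> [1 6 3]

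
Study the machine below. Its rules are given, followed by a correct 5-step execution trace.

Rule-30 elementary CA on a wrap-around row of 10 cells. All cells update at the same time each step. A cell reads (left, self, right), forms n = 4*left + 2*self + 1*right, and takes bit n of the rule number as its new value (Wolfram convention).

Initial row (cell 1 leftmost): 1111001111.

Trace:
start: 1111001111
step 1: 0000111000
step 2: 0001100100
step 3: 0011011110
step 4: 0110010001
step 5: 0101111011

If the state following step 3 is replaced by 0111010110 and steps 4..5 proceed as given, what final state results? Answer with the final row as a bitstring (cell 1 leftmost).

state after step 3 := 0111010110
step 4: 1100010101
step 5: 0010110101

0010110101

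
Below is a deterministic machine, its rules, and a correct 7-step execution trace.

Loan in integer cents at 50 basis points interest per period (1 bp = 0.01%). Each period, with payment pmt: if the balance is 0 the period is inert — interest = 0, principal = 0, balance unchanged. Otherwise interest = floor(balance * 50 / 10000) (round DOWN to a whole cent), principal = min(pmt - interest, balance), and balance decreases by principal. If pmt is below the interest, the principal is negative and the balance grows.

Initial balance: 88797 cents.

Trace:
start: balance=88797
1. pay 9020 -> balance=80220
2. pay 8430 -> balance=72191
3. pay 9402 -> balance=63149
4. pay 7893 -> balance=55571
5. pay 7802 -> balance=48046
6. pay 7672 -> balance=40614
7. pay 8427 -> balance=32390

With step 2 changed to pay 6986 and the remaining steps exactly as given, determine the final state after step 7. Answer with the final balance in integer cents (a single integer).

33872

(re-executing from step 2 with the substitution; state before step 2: balance=80220)
2. pay 6986 -> balance=73635
3. pay 9402 -> balance=64601
4. pay 7893 -> balance=57031
5. pay 7802 -> balance=49514
6. pay 7672 -> balance=42089
7. pay 8427 -> balance=33872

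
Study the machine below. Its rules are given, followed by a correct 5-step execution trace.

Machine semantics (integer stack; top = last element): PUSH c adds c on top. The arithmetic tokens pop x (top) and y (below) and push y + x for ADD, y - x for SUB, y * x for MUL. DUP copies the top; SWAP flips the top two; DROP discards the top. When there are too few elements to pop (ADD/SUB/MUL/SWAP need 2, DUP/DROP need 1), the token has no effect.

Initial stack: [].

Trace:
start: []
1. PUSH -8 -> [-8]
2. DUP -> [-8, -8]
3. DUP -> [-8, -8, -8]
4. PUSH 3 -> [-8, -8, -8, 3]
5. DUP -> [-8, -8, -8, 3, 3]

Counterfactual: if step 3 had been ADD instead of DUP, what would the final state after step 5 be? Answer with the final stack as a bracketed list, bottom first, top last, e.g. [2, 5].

[-16, 3, 3]

(re-executing from step 3 with the substitution; state before step 3: [-8, -8])
3. ADD -> [-16]
4. PUSH 3 -> [-16, 3]
5. DUP -> [-16, 3, 3]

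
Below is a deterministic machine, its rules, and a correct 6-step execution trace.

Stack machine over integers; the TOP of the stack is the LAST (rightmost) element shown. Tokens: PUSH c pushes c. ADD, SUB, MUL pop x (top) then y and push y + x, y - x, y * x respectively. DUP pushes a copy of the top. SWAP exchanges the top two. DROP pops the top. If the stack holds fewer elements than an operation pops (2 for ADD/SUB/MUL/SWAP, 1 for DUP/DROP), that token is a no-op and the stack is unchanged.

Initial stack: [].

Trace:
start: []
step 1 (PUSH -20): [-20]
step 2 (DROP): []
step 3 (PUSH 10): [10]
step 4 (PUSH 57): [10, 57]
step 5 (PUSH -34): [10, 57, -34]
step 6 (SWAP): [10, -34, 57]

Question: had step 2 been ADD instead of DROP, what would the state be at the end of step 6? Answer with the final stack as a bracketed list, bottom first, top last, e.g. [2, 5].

(re-executing from step 2 with the substitution; state before step 2: [-20])
step 2 (ADD): [-20]
step 3 (PUSH 10): [-20, 10]
step 4 (PUSH 57): [-20, 10, 57]
step 5 (PUSH -34): [-20, 10, 57, -34]
step 6 (SWAP): [-20, 10, -34, 57]

[-20, 10, -34, 57]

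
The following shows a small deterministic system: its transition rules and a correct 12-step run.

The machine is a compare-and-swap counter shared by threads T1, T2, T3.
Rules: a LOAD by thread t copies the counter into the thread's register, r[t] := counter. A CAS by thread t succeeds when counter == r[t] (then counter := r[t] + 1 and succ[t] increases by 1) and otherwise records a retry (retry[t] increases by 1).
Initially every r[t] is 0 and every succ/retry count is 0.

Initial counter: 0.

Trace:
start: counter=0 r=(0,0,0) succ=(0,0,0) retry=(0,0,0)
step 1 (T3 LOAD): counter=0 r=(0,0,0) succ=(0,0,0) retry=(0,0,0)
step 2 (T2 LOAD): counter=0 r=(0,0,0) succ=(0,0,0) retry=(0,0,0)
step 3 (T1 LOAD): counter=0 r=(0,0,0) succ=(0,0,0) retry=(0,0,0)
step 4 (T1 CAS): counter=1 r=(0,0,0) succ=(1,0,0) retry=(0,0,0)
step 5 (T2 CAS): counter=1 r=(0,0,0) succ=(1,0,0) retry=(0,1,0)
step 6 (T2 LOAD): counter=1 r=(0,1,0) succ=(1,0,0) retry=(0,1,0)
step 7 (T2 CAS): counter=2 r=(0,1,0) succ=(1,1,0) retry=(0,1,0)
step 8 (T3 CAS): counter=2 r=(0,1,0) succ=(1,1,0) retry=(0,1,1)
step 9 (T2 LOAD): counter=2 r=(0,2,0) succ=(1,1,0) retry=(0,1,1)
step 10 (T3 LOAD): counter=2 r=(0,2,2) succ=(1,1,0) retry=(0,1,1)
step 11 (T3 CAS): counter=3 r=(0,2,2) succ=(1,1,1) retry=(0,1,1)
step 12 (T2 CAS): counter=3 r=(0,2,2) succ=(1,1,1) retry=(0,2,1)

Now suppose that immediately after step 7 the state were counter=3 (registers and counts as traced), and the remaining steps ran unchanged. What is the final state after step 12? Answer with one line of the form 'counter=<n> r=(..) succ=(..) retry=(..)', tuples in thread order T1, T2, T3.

counter=4 r=(0,3,3) succ=(1,1,1) retry=(0,2,1)

state after step 7 := counter=3 r=(0,1,0) succ=(1,1,0) retry=(0,1,0)
step 8 (T3 CAS): counter=3 r=(0,1,0) succ=(1,1,0) retry=(0,1,1)
step 9 (T2 LOAD): counter=3 r=(0,3,0) succ=(1,1,0) retry=(0,1,1)
step 10 (T3 LOAD): counter=3 r=(0,3,3) succ=(1,1,0) retry=(0,1,1)
step 11 (T3 CAS): counter=4 r=(0,3,3) succ=(1,1,1) retry=(0,1,1)
step 12 (T2 CAS): counter=4 r=(0,3,3) succ=(1,1,1) retry=(0,2,1)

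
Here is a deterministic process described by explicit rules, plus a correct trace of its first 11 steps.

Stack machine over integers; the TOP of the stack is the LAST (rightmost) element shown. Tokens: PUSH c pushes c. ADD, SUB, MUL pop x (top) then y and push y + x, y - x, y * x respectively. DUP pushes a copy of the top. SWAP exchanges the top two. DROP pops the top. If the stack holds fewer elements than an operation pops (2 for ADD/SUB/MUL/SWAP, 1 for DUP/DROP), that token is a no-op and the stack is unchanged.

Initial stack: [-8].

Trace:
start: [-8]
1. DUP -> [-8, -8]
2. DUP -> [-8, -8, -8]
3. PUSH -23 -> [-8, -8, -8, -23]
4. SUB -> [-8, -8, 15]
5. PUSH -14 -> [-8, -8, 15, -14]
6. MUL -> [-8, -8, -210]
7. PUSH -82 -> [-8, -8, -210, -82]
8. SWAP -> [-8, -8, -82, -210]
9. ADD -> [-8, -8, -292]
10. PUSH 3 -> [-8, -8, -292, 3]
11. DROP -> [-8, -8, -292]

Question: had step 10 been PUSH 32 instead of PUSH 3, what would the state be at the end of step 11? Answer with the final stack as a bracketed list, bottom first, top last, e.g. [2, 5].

(re-executing from step 10 with the substitution; state before step 10: [-8, -8, -292])
10. PUSH 32 -> [-8, -8, -292, 32]
11. DROP -> [-8, -8, -292]

[-8, -8, -292]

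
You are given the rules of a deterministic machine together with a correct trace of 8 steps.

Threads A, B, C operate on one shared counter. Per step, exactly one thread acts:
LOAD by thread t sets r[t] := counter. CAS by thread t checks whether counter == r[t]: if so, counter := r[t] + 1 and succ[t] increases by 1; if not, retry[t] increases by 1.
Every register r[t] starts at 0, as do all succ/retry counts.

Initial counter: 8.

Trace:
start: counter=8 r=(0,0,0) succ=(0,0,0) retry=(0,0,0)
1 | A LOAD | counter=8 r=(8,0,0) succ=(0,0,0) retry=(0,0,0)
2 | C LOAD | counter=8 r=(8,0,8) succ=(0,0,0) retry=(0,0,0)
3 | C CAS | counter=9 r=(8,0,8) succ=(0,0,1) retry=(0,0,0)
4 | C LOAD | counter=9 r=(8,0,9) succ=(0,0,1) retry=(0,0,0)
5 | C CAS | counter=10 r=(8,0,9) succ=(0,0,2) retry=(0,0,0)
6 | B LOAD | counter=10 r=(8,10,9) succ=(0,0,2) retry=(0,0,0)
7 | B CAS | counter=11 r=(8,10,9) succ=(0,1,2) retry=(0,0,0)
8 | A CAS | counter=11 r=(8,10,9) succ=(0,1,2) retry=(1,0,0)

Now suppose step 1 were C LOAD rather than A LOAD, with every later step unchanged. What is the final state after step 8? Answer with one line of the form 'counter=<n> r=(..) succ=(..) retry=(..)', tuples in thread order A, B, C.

counter=11 r=(0,10,9) succ=(0,1,2) retry=(1,0,0)

(re-executing from step 1 with the substitution; state before step 1: counter=8 r=(0,0,0) succ=(0,0,0) retry=(0,0,0))
1 | C LOAD | counter=8 r=(0,0,8) succ=(0,0,0) retry=(0,0,0)
2 | C LOAD | counter=8 r=(0,0,8) succ=(0,0,0) retry=(0,0,0)
3 | C CAS | counter=9 r=(0,0,8) succ=(0,0,1) retry=(0,0,0)
4 | C LOAD | counter=9 r=(0,0,9) succ=(0,0,1) retry=(0,0,0)
5 | C CAS | counter=10 r=(0,0,9) succ=(0,0,2) retry=(0,0,0)
6 | B LOAD | counter=10 r=(0,10,9) succ=(0,0,2) retry=(0,0,0)
7 | B CAS | counter=11 r=(0,10,9) succ=(0,1,2) retry=(0,0,0)
8 | A CAS | counter=11 r=(0,10,9) succ=(0,1,2) retry=(1,0,0)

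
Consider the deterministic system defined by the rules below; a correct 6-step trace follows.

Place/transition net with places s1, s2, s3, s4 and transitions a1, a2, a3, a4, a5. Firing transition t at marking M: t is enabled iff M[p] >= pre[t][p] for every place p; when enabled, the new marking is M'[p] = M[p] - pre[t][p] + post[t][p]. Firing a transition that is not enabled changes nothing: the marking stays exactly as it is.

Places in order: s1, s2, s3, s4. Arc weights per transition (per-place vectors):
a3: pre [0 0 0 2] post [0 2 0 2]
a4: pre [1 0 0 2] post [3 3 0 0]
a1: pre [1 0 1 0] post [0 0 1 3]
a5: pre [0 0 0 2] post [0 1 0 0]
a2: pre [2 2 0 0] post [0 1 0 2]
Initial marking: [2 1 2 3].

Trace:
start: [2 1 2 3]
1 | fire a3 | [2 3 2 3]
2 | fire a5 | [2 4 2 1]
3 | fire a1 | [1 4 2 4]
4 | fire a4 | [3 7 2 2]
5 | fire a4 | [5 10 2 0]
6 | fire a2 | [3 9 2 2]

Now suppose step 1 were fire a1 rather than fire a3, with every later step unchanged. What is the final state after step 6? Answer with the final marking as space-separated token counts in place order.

(re-executing from step 1 with the substitution; state before step 1: [2 1 2 3])
1 | fire a1 | [1 1 2 6]
2 | fire a5 | [1 2 2 4]
3 | fire a1 | [0 2 2 7]
4 | fire a4 | [0 2 2 7]
5 | fire a4 | [0 2 2 7]
6 | fire a2 | [0 2 2 7]

0 2 2 7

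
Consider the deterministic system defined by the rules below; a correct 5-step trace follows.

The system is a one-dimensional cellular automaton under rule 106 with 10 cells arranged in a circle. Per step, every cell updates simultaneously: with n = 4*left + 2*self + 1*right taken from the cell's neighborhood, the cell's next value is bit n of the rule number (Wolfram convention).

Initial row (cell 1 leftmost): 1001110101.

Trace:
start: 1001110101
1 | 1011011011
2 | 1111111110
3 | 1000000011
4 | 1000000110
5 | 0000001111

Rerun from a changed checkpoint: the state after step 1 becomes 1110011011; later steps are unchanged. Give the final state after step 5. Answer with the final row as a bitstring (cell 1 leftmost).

0110101001

state after step 1 := 1110011011
2 | 0010111110
3 | 0101100010
4 | 1011100100
5 | 0110101001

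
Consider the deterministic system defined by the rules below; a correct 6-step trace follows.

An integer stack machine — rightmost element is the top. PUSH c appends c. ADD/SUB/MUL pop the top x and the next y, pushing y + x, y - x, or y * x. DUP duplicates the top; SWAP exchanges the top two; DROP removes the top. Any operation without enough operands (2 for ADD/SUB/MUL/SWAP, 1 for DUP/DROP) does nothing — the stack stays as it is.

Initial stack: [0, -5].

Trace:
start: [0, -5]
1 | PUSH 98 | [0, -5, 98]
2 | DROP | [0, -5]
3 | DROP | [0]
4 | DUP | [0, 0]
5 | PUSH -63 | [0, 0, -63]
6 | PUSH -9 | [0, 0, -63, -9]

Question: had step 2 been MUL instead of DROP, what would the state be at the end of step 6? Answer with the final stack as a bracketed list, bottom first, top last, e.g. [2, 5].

[0, 0, -63, -9]

(re-executing from step 2 with the substitution; state before step 2: [0, -5, 98])
2 | MUL | [0, -490]
3 | DROP | [0]
4 | DUP | [0, 0]
5 | PUSH -63 | [0, 0, -63]
6 | PUSH -9 | [0, 0, -63, -9]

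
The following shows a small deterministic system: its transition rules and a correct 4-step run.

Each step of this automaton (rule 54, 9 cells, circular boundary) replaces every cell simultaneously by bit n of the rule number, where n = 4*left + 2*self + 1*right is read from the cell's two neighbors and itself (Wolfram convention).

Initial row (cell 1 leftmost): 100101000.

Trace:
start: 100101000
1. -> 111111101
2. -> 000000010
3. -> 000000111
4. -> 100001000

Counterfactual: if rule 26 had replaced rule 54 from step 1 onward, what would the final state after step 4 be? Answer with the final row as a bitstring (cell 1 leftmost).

(re-executing steps 1..4 under rule 26; state before step 1: 100101000)
1. -> 011000101
2. -> 010101000
3. -> 100000100
4. -> 010001011

010001011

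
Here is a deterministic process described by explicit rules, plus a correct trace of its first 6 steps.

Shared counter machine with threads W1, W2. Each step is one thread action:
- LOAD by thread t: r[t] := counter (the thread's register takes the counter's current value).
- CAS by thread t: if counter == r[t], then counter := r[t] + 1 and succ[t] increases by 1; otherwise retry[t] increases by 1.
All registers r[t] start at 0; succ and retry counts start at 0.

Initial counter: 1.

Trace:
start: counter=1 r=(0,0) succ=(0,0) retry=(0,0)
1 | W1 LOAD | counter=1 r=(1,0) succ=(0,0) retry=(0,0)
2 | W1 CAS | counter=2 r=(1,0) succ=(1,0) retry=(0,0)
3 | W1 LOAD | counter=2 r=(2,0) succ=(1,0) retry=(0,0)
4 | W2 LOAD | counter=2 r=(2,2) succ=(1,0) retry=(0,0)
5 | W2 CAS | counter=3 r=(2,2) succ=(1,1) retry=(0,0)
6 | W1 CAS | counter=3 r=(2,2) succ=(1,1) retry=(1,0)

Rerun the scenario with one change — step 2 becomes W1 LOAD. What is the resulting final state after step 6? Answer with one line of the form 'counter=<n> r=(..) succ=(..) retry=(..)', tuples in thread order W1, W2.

(re-executing from step 2 with the substitution; state before step 2: counter=1 r=(1,0) succ=(0,0) retry=(0,0))
2 | W1 LOAD | counter=1 r=(1,0) succ=(0,0) retry=(0,0)
3 | W1 LOAD | counter=1 r=(1,0) succ=(0,0) retry=(0,0)
4 | W2 LOAD | counter=1 r=(1,1) succ=(0,0) retry=(0,0)
5 | W2 CAS | counter=2 r=(1,1) succ=(0,1) retry=(0,0)
6 | W1 CAS | counter=2 r=(1,1) succ=(0,1) retry=(1,0)

counter=2 r=(1,1) succ=(0,1) retry=(1,0)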